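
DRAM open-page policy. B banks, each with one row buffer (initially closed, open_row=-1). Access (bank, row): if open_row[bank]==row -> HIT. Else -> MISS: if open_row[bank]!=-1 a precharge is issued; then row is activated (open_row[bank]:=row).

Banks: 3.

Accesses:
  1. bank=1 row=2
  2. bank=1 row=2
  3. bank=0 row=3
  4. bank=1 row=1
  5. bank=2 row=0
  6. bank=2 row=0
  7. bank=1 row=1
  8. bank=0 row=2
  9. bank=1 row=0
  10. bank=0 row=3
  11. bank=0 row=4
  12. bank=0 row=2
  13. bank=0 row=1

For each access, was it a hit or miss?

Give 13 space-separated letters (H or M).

Answer: M H M M M H H M M M M M M

Derivation:
Acc 1: bank1 row2 -> MISS (open row2); precharges=0
Acc 2: bank1 row2 -> HIT
Acc 3: bank0 row3 -> MISS (open row3); precharges=0
Acc 4: bank1 row1 -> MISS (open row1); precharges=1
Acc 5: bank2 row0 -> MISS (open row0); precharges=1
Acc 6: bank2 row0 -> HIT
Acc 7: bank1 row1 -> HIT
Acc 8: bank0 row2 -> MISS (open row2); precharges=2
Acc 9: bank1 row0 -> MISS (open row0); precharges=3
Acc 10: bank0 row3 -> MISS (open row3); precharges=4
Acc 11: bank0 row4 -> MISS (open row4); precharges=5
Acc 12: bank0 row2 -> MISS (open row2); precharges=6
Acc 13: bank0 row1 -> MISS (open row1); precharges=7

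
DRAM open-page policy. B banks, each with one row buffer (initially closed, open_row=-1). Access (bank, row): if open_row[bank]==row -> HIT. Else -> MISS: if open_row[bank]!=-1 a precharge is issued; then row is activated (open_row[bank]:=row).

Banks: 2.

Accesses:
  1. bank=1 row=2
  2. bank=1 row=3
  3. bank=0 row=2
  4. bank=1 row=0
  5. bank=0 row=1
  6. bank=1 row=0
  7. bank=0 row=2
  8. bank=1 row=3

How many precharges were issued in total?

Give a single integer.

Answer: 5

Derivation:
Acc 1: bank1 row2 -> MISS (open row2); precharges=0
Acc 2: bank1 row3 -> MISS (open row3); precharges=1
Acc 3: bank0 row2 -> MISS (open row2); precharges=1
Acc 4: bank1 row0 -> MISS (open row0); precharges=2
Acc 5: bank0 row1 -> MISS (open row1); precharges=3
Acc 6: bank1 row0 -> HIT
Acc 7: bank0 row2 -> MISS (open row2); precharges=4
Acc 8: bank1 row3 -> MISS (open row3); precharges=5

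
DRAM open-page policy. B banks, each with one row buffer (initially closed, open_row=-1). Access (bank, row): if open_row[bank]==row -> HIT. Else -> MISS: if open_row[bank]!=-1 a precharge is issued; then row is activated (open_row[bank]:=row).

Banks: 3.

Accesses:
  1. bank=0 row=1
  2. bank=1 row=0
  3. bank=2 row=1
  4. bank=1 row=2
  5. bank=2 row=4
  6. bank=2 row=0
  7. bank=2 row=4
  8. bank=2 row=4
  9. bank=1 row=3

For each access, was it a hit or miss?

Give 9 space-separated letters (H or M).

Answer: M M M M M M M H M

Derivation:
Acc 1: bank0 row1 -> MISS (open row1); precharges=0
Acc 2: bank1 row0 -> MISS (open row0); precharges=0
Acc 3: bank2 row1 -> MISS (open row1); precharges=0
Acc 4: bank1 row2 -> MISS (open row2); precharges=1
Acc 5: bank2 row4 -> MISS (open row4); precharges=2
Acc 6: bank2 row0 -> MISS (open row0); precharges=3
Acc 7: bank2 row4 -> MISS (open row4); precharges=4
Acc 8: bank2 row4 -> HIT
Acc 9: bank1 row3 -> MISS (open row3); precharges=5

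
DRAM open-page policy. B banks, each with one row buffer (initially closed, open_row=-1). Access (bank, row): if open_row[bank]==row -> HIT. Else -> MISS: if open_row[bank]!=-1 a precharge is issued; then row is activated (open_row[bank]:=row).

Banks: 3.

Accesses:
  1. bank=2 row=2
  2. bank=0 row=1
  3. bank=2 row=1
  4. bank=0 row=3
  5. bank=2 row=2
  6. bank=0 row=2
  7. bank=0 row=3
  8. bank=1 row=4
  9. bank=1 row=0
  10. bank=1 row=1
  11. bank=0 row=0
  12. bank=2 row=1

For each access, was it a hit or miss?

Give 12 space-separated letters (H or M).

Answer: M M M M M M M M M M M M

Derivation:
Acc 1: bank2 row2 -> MISS (open row2); precharges=0
Acc 2: bank0 row1 -> MISS (open row1); precharges=0
Acc 3: bank2 row1 -> MISS (open row1); precharges=1
Acc 4: bank0 row3 -> MISS (open row3); precharges=2
Acc 5: bank2 row2 -> MISS (open row2); precharges=3
Acc 6: bank0 row2 -> MISS (open row2); precharges=4
Acc 7: bank0 row3 -> MISS (open row3); precharges=5
Acc 8: bank1 row4 -> MISS (open row4); precharges=5
Acc 9: bank1 row0 -> MISS (open row0); precharges=6
Acc 10: bank1 row1 -> MISS (open row1); precharges=7
Acc 11: bank0 row0 -> MISS (open row0); precharges=8
Acc 12: bank2 row1 -> MISS (open row1); precharges=9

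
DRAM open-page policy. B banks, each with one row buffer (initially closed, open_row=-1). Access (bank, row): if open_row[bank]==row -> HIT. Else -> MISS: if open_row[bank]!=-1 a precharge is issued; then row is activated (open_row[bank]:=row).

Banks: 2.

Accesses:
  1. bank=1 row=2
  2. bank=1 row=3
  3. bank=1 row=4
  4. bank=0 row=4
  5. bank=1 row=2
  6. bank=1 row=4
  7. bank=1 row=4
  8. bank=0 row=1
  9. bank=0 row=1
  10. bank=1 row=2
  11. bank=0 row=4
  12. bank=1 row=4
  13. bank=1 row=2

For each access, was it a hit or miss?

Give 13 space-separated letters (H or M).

Acc 1: bank1 row2 -> MISS (open row2); precharges=0
Acc 2: bank1 row3 -> MISS (open row3); precharges=1
Acc 3: bank1 row4 -> MISS (open row4); precharges=2
Acc 4: bank0 row4 -> MISS (open row4); precharges=2
Acc 5: bank1 row2 -> MISS (open row2); precharges=3
Acc 6: bank1 row4 -> MISS (open row4); precharges=4
Acc 7: bank1 row4 -> HIT
Acc 8: bank0 row1 -> MISS (open row1); precharges=5
Acc 9: bank0 row1 -> HIT
Acc 10: bank1 row2 -> MISS (open row2); precharges=6
Acc 11: bank0 row4 -> MISS (open row4); precharges=7
Acc 12: bank1 row4 -> MISS (open row4); precharges=8
Acc 13: bank1 row2 -> MISS (open row2); precharges=9

Answer: M M M M M M H M H M M M M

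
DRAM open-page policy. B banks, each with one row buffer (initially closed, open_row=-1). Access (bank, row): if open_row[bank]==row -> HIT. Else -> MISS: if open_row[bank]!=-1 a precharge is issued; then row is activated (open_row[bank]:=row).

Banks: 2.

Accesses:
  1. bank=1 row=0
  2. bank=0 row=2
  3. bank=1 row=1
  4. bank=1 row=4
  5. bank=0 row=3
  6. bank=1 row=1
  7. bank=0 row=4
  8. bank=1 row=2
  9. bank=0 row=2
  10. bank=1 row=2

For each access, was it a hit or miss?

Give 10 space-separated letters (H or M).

Acc 1: bank1 row0 -> MISS (open row0); precharges=0
Acc 2: bank0 row2 -> MISS (open row2); precharges=0
Acc 3: bank1 row1 -> MISS (open row1); precharges=1
Acc 4: bank1 row4 -> MISS (open row4); precharges=2
Acc 5: bank0 row3 -> MISS (open row3); precharges=3
Acc 6: bank1 row1 -> MISS (open row1); precharges=4
Acc 7: bank0 row4 -> MISS (open row4); precharges=5
Acc 8: bank1 row2 -> MISS (open row2); precharges=6
Acc 9: bank0 row2 -> MISS (open row2); precharges=7
Acc 10: bank1 row2 -> HIT

Answer: M M M M M M M M M H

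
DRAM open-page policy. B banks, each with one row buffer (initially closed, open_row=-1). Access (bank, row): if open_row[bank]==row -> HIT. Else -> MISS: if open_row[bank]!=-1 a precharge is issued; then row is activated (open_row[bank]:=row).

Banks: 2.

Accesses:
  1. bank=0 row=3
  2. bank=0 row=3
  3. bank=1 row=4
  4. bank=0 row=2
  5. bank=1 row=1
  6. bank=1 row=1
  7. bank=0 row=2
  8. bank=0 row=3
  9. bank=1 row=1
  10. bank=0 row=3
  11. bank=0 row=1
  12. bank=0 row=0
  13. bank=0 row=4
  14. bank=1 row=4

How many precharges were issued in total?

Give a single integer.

Acc 1: bank0 row3 -> MISS (open row3); precharges=0
Acc 2: bank0 row3 -> HIT
Acc 3: bank1 row4 -> MISS (open row4); precharges=0
Acc 4: bank0 row2 -> MISS (open row2); precharges=1
Acc 5: bank1 row1 -> MISS (open row1); precharges=2
Acc 6: bank1 row1 -> HIT
Acc 7: bank0 row2 -> HIT
Acc 8: bank0 row3 -> MISS (open row3); precharges=3
Acc 9: bank1 row1 -> HIT
Acc 10: bank0 row3 -> HIT
Acc 11: bank0 row1 -> MISS (open row1); precharges=4
Acc 12: bank0 row0 -> MISS (open row0); precharges=5
Acc 13: bank0 row4 -> MISS (open row4); precharges=6
Acc 14: bank1 row4 -> MISS (open row4); precharges=7

Answer: 7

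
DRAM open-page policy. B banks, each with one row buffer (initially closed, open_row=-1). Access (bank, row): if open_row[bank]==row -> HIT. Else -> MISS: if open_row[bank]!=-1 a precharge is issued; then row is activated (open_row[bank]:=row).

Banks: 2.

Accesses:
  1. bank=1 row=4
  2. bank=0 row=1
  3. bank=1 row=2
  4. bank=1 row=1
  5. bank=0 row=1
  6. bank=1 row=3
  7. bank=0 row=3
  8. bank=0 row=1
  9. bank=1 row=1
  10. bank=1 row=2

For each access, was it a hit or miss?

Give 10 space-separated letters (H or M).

Answer: M M M M H M M M M M

Derivation:
Acc 1: bank1 row4 -> MISS (open row4); precharges=0
Acc 2: bank0 row1 -> MISS (open row1); precharges=0
Acc 3: bank1 row2 -> MISS (open row2); precharges=1
Acc 4: bank1 row1 -> MISS (open row1); precharges=2
Acc 5: bank0 row1 -> HIT
Acc 6: bank1 row3 -> MISS (open row3); precharges=3
Acc 7: bank0 row3 -> MISS (open row3); precharges=4
Acc 8: bank0 row1 -> MISS (open row1); precharges=5
Acc 9: bank1 row1 -> MISS (open row1); precharges=6
Acc 10: bank1 row2 -> MISS (open row2); precharges=7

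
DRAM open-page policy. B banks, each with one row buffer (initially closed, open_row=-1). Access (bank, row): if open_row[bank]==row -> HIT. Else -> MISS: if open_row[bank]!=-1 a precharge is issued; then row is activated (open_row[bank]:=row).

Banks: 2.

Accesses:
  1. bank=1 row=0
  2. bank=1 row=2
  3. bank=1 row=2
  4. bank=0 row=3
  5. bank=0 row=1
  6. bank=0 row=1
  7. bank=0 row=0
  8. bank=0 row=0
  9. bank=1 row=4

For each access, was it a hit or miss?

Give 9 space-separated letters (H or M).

Answer: M M H M M H M H M

Derivation:
Acc 1: bank1 row0 -> MISS (open row0); precharges=0
Acc 2: bank1 row2 -> MISS (open row2); precharges=1
Acc 3: bank1 row2 -> HIT
Acc 4: bank0 row3 -> MISS (open row3); precharges=1
Acc 5: bank0 row1 -> MISS (open row1); precharges=2
Acc 6: bank0 row1 -> HIT
Acc 7: bank0 row0 -> MISS (open row0); precharges=3
Acc 8: bank0 row0 -> HIT
Acc 9: bank1 row4 -> MISS (open row4); precharges=4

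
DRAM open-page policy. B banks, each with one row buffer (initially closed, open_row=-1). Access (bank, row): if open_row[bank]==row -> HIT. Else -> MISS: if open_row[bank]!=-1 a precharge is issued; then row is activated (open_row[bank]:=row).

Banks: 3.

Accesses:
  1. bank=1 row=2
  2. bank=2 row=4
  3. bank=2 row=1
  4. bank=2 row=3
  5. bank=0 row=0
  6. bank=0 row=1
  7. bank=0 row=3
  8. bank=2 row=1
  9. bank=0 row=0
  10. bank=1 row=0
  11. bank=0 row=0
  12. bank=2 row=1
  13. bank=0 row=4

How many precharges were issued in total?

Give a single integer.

Acc 1: bank1 row2 -> MISS (open row2); precharges=0
Acc 2: bank2 row4 -> MISS (open row4); precharges=0
Acc 3: bank2 row1 -> MISS (open row1); precharges=1
Acc 4: bank2 row3 -> MISS (open row3); precharges=2
Acc 5: bank0 row0 -> MISS (open row0); precharges=2
Acc 6: bank0 row1 -> MISS (open row1); precharges=3
Acc 7: bank0 row3 -> MISS (open row3); precharges=4
Acc 8: bank2 row1 -> MISS (open row1); precharges=5
Acc 9: bank0 row0 -> MISS (open row0); precharges=6
Acc 10: bank1 row0 -> MISS (open row0); precharges=7
Acc 11: bank0 row0 -> HIT
Acc 12: bank2 row1 -> HIT
Acc 13: bank0 row4 -> MISS (open row4); precharges=8

Answer: 8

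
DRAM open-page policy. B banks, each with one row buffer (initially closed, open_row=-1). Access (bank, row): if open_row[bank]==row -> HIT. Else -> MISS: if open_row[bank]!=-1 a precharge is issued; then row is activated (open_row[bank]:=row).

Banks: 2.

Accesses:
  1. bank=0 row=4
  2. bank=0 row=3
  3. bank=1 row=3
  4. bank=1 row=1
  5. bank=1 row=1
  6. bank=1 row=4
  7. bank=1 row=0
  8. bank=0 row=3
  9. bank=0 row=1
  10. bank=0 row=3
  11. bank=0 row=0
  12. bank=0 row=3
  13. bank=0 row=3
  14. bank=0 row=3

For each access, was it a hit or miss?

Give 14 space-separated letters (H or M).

Acc 1: bank0 row4 -> MISS (open row4); precharges=0
Acc 2: bank0 row3 -> MISS (open row3); precharges=1
Acc 3: bank1 row3 -> MISS (open row3); precharges=1
Acc 4: bank1 row1 -> MISS (open row1); precharges=2
Acc 5: bank1 row1 -> HIT
Acc 6: bank1 row4 -> MISS (open row4); precharges=3
Acc 7: bank1 row0 -> MISS (open row0); precharges=4
Acc 8: bank0 row3 -> HIT
Acc 9: bank0 row1 -> MISS (open row1); precharges=5
Acc 10: bank0 row3 -> MISS (open row3); precharges=6
Acc 11: bank0 row0 -> MISS (open row0); precharges=7
Acc 12: bank0 row3 -> MISS (open row3); precharges=8
Acc 13: bank0 row3 -> HIT
Acc 14: bank0 row3 -> HIT

Answer: M M M M H M M H M M M M H H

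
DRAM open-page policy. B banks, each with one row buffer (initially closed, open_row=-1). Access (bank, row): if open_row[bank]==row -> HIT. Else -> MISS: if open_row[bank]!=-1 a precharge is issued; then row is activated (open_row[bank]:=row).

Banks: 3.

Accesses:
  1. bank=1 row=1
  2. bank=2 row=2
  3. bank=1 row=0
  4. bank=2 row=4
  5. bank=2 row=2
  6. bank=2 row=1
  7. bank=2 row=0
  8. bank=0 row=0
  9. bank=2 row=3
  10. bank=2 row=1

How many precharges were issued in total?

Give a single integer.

Answer: 7

Derivation:
Acc 1: bank1 row1 -> MISS (open row1); precharges=0
Acc 2: bank2 row2 -> MISS (open row2); precharges=0
Acc 3: bank1 row0 -> MISS (open row0); precharges=1
Acc 4: bank2 row4 -> MISS (open row4); precharges=2
Acc 5: bank2 row2 -> MISS (open row2); precharges=3
Acc 6: bank2 row1 -> MISS (open row1); precharges=4
Acc 7: bank2 row0 -> MISS (open row0); precharges=5
Acc 8: bank0 row0 -> MISS (open row0); precharges=5
Acc 9: bank2 row3 -> MISS (open row3); precharges=6
Acc 10: bank2 row1 -> MISS (open row1); precharges=7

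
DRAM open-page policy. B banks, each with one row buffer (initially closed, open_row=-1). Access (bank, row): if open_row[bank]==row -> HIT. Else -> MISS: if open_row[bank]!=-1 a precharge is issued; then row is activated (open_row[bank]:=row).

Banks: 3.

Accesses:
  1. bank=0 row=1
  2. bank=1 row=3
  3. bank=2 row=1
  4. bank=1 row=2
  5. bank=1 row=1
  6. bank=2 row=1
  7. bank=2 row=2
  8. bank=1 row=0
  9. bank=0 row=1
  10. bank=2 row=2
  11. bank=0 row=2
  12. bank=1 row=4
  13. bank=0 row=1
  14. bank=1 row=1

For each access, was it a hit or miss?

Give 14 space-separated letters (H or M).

Answer: M M M M M H M M H H M M M M

Derivation:
Acc 1: bank0 row1 -> MISS (open row1); precharges=0
Acc 2: bank1 row3 -> MISS (open row3); precharges=0
Acc 3: bank2 row1 -> MISS (open row1); precharges=0
Acc 4: bank1 row2 -> MISS (open row2); precharges=1
Acc 5: bank1 row1 -> MISS (open row1); precharges=2
Acc 6: bank2 row1 -> HIT
Acc 7: bank2 row2 -> MISS (open row2); precharges=3
Acc 8: bank1 row0 -> MISS (open row0); precharges=4
Acc 9: bank0 row1 -> HIT
Acc 10: bank2 row2 -> HIT
Acc 11: bank0 row2 -> MISS (open row2); precharges=5
Acc 12: bank1 row4 -> MISS (open row4); precharges=6
Acc 13: bank0 row1 -> MISS (open row1); precharges=7
Acc 14: bank1 row1 -> MISS (open row1); precharges=8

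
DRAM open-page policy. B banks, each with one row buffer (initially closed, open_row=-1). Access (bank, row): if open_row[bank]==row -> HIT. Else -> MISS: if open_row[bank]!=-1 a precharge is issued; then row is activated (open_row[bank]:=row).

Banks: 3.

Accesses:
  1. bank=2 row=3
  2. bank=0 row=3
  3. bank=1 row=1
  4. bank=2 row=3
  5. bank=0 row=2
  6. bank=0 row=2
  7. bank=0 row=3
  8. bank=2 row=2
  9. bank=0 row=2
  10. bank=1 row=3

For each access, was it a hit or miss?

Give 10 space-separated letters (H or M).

Answer: M M M H M H M M M M

Derivation:
Acc 1: bank2 row3 -> MISS (open row3); precharges=0
Acc 2: bank0 row3 -> MISS (open row3); precharges=0
Acc 3: bank1 row1 -> MISS (open row1); precharges=0
Acc 4: bank2 row3 -> HIT
Acc 5: bank0 row2 -> MISS (open row2); precharges=1
Acc 6: bank0 row2 -> HIT
Acc 7: bank0 row3 -> MISS (open row3); precharges=2
Acc 8: bank2 row2 -> MISS (open row2); precharges=3
Acc 9: bank0 row2 -> MISS (open row2); precharges=4
Acc 10: bank1 row3 -> MISS (open row3); precharges=5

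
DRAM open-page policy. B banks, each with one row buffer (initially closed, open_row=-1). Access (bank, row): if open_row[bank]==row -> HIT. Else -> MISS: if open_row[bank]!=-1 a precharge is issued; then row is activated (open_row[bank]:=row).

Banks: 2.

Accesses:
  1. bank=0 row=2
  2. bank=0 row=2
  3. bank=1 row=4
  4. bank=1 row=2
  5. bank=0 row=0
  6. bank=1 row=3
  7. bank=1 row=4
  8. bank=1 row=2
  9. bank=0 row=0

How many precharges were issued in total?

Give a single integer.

Answer: 5

Derivation:
Acc 1: bank0 row2 -> MISS (open row2); precharges=0
Acc 2: bank0 row2 -> HIT
Acc 3: bank1 row4 -> MISS (open row4); precharges=0
Acc 4: bank1 row2 -> MISS (open row2); precharges=1
Acc 5: bank0 row0 -> MISS (open row0); precharges=2
Acc 6: bank1 row3 -> MISS (open row3); precharges=3
Acc 7: bank1 row4 -> MISS (open row4); precharges=4
Acc 8: bank1 row2 -> MISS (open row2); precharges=5
Acc 9: bank0 row0 -> HIT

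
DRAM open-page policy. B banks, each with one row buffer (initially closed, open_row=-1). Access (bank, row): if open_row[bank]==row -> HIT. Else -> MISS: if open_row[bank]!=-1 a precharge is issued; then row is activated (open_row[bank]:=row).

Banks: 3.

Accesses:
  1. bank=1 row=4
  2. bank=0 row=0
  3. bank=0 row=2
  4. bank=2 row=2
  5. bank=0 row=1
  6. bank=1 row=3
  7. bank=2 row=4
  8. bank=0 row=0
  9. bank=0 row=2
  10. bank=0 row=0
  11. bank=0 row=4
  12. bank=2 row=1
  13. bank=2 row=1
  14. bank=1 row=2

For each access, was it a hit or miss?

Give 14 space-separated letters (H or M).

Answer: M M M M M M M M M M M M H M

Derivation:
Acc 1: bank1 row4 -> MISS (open row4); precharges=0
Acc 2: bank0 row0 -> MISS (open row0); precharges=0
Acc 3: bank0 row2 -> MISS (open row2); precharges=1
Acc 4: bank2 row2 -> MISS (open row2); precharges=1
Acc 5: bank0 row1 -> MISS (open row1); precharges=2
Acc 6: bank1 row3 -> MISS (open row3); precharges=3
Acc 7: bank2 row4 -> MISS (open row4); precharges=4
Acc 8: bank0 row0 -> MISS (open row0); precharges=5
Acc 9: bank0 row2 -> MISS (open row2); precharges=6
Acc 10: bank0 row0 -> MISS (open row0); precharges=7
Acc 11: bank0 row4 -> MISS (open row4); precharges=8
Acc 12: bank2 row1 -> MISS (open row1); precharges=9
Acc 13: bank2 row1 -> HIT
Acc 14: bank1 row2 -> MISS (open row2); precharges=10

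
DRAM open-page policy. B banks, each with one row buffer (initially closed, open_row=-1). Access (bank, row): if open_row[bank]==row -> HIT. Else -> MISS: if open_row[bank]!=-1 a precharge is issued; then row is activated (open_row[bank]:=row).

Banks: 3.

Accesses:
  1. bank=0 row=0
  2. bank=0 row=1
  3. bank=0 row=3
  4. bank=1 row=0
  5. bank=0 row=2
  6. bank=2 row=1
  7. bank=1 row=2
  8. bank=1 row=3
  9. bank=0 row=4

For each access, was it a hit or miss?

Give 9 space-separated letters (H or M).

Acc 1: bank0 row0 -> MISS (open row0); precharges=0
Acc 2: bank0 row1 -> MISS (open row1); precharges=1
Acc 3: bank0 row3 -> MISS (open row3); precharges=2
Acc 4: bank1 row0 -> MISS (open row0); precharges=2
Acc 5: bank0 row2 -> MISS (open row2); precharges=3
Acc 6: bank2 row1 -> MISS (open row1); precharges=3
Acc 7: bank1 row2 -> MISS (open row2); precharges=4
Acc 8: bank1 row3 -> MISS (open row3); precharges=5
Acc 9: bank0 row4 -> MISS (open row4); precharges=6

Answer: M M M M M M M M M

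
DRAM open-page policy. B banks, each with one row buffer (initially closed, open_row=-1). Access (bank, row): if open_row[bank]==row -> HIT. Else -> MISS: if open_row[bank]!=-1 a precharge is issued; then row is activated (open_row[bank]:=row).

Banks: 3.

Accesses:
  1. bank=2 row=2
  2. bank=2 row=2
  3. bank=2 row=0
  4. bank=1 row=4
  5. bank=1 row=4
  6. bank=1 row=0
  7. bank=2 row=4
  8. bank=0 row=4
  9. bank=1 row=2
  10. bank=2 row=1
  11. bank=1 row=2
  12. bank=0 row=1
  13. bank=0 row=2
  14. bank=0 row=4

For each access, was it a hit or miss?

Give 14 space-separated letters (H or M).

Answer: M H M M H M M M M M H M M M

Derivation:
Acc 1: bank2 row2 -> MISS (open row2); precharges=0
Acc 2: bank2 row2 -> HIT
Acc 3: bank2 row0 -> MISS (open row0); precharges=1
Acc 4: bank1 row4 -> MISS (open row4); precharges=1
Acc 5: bank1 row4 -> HIT
Acc 6: bank1 row0 -> MISS (open row0); precharges=2
Acc 7: bank2 row4 -> MISS (open row4); precharges=3
Acc 8: bank0 row4 -> MISS (open row4); precharges=3
Acc 9: bank1 row2 -> MISS (open row2); precharges=4
Acc 10: bank2 row1 -> MISS (open row1); precharges=5
Acc 11: bank1 row2 -> HIT
Acc 12: bank0 row1 -> MISS (open row1); precharges=6
Acc 13: bank0 row2 -> MISS (open row2); precharges=7
Acc 14: bank0 row4 -> MISS (open row4); precharges=8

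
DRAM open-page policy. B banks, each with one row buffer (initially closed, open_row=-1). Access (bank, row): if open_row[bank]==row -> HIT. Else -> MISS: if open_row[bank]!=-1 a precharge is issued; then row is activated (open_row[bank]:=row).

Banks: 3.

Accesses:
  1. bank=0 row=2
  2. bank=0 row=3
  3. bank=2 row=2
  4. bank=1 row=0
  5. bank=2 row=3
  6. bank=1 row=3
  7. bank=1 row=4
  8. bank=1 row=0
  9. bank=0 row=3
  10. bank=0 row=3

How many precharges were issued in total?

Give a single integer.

Acc 1: bank0 row2 -> MISS (open row2); precharges=0
Acc 2: bank0 row3 -> MISS (open row3); precharges=1
Acc 3: bank2 row2 -> MISS (open row2); precharges=1
Acc 4: bank1 row0 -> MISS (open row0); precharges=1
Acc 5: bank2 row3 -> MISS (open row3); precharges=2
Acc 6: bank1 row3 -> MISS (open row3); precharges=3
Acc 7: bank1 row4 -> MISS (open row4); precharges=4
Acc 8: bank1 row0 -> MISS (open row0); precharges=5
Acc 9: bank0 row3 -> HIT
Acc 10: bank0 row3 -> HIT

Answer: 5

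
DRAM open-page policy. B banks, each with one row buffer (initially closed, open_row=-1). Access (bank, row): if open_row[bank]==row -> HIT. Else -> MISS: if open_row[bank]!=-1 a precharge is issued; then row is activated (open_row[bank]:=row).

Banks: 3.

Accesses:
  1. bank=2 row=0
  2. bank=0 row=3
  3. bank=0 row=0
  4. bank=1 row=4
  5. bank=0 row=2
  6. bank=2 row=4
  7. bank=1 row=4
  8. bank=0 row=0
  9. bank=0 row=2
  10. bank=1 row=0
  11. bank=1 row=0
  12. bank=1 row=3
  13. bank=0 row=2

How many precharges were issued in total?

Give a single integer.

Answer: 7

Derivation:
Acc 1: bank2 row0 -> MISS (open row0); precharges=0
Acc 2: bank0 row3 -> MISS (open row3); precharges=0
Acc 3: bank0 row0 -> MISS (open row0); precharges=1
Acc 4: bank1 row4 -> MISS (open row4); precharges=1
Acc 5: bank0 row2 -> MISS (open row2); precharges=2
Acc 6: bank2 row4 -> MISS (open row4); precharges=3
Acc 7: bank1 row4 -> HIT
Acc 8: bank0 row0 -> MISS (open row0); precharges=4
Acc 9: bank0 row2 -> MISS (open row2); precharges=5
Acc 10: bank1 row0 -> MISS (open row0); precharges=6
Acc 11: bank1 row0 -> HIT
Acc 12: bank1 row3 -> MISS (open row3); precharges=7
Acc 13: bank0 row2 -> HIT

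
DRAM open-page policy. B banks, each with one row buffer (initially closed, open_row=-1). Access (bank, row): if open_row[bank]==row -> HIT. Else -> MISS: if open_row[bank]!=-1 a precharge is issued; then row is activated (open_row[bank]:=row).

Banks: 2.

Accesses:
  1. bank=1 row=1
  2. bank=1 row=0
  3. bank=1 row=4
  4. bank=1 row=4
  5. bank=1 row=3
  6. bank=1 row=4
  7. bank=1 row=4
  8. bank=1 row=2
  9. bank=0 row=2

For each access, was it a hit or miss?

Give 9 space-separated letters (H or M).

Acc 1: bank1 row1 -> MISS (open row1); precharges=0
Acc 2: bank1 row0 -> MISS (open row0); precharges=1
Acc 3: bank1 row4 -> MISS (open row4); precharges=2
Acc 4: bank1 row4 -> HIT
Acc 5: bank1 row3 -> MISS (open row3); precharges=3
Acc 6: bank1 row4 -> MISS (open row4); precharges=4
Acc 7: bank1 row4 -> HIT
Acc 8: bank1 row2 -> MISS (open row2); precharges=5
Acc 9: bank0 row2 -> MISS (open row2); precharges=5

Answer: M M M H M M H M M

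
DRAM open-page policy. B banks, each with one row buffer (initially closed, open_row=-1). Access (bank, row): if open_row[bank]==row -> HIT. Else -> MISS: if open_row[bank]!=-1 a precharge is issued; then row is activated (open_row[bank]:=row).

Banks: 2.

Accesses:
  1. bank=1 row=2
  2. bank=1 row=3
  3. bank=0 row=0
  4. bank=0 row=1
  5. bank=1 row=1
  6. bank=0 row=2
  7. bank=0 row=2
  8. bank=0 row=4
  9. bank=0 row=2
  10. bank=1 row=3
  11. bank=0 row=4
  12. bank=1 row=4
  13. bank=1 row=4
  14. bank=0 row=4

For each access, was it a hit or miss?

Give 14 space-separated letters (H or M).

Answer: M M M M M M H M M M M M H H

Derivation:
Acc 1: bank1 row2 -> MISS (open row2); precharges=0
Acc 2: bank1 row3 -> MISS (open row3); precharges=1
Acc 3: bank0 row0 -> MISS (open row0); precharges=1
Acc 4: bank0 row1 -> MISS (open row1); precharges=2
Acc 5: bank1 row1 -> MISS (open row1); precharges=3
Acc 6: bank0 row2 -> MISS (open row2); precharges=4
Acc 7: bank0 row2 -> HIT
Acc 8: bank0 row4 -> MISS (open row4); precharges=5
Acc 9: bank0 row2 -> MISS (open row2); precharges=6
Acc 10: bank1 row3 -> MISS (open row3); precharges=7
Acc 11: bank0 row4 -> MISS (open row4); precharges=8
Acc 12: bank1 row4 -> MISS (open row4); precharges=9
Acc 13: bank1 row4 -> HIT
Acc 14: bank0 row4 -> HIT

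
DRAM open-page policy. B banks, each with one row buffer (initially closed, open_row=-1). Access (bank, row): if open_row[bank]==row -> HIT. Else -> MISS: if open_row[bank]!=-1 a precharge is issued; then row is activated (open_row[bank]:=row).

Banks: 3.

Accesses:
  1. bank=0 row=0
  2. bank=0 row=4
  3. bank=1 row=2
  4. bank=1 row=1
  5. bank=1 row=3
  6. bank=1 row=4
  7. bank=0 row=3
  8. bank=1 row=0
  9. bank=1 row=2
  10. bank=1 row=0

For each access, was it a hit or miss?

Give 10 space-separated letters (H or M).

Answer: M M M M M M M M M M

Derivation:
Acc 1: bank0 row0 -> MISS (open row0); precharges=0
Acc 2: bank0 row4 -> MISS (open row4); precharges=1
Acc 3: bank1 row2 -> MISS (open row2); precharges=1
Acc 4: bank1 row1 -> MISS (open row1); precharges=2
Acc 5: bank1 row3 -> MISS (open row3); precharges=3
Acc 6: bank1 row4 -> MISS (open row4); precharges=4
Acc 7: bank0 row3 -> MISS (open row3); precharges=5
Acc 8: bank1 row0 -> MISS (open row0); precharges=6
Acc 9: bank1 row2 -> MISS (open row2); precharges=7
Acc 10: bank1 row0 -> MISS (open row0); precharges=8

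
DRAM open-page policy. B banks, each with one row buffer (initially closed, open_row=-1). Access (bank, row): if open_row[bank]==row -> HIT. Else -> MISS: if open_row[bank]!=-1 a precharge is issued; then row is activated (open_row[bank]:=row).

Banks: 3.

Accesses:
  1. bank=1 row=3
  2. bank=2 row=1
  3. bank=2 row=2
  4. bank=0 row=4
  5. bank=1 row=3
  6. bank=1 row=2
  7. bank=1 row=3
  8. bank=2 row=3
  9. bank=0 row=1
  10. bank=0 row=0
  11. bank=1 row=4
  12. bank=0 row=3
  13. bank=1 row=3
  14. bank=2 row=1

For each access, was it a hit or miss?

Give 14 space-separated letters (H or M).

Answer: M M M M H M M M M M M M M M

Derivation:
Acc 1: bank1 row3 -> MISS (open row3); precharges=0
Acc 2: bank2 row1 -> MISS (open row1); precharges=0
Acc 3: bank2 row2 -> MISS (open row2); precharges=1
Acc 4: bank0 row4 -> MISS (open row4); precharges=1
Acc 5: bank1 row3 -> HIT
Acc 6: bank1 row2 -> MISS (open row2); precharges=2
Acc 7: bank1 row3 -> MISS (open row3); precharges=3
Acc 8: bank2 row3 -> MISS (open row3); precharges=4
Acc 9: bank0 row1 -> MISS (open row1); precharges=5
Acc 10: bank0 row0 -> MISS (open row0); precharges=6
Acc 11: bank1 row4 -> MISS (open row4); precharges=7
Acc 12: bank0 row3 -> MISS (open row3); precharges=8
Acc 13: bank1 row3 -> MISS (open row3); precharges=9
Acc 14: bank2 row1 -> MISS (open row1); precharges=10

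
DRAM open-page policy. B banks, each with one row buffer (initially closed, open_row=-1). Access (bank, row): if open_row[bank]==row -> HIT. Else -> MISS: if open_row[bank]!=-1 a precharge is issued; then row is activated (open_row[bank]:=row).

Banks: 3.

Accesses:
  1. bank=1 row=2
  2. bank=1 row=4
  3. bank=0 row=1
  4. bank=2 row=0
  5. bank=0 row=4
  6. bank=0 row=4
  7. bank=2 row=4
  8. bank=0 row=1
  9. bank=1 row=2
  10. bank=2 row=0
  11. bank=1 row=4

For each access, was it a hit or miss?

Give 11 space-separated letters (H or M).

Answer: M M M M M H M M M M M

Derivation:
Acc 1: bank1 row2 -> MISS (open row2); precharges=0
Acc 2: bank1 row4 -> MISS (open row4); precharges=1
Acc 3: bank0 row1 -> MISS (open row1); precharges=1
Acc 4: bank2 row0 -> MISS (open row0); precharges=1
Acc 5: bank0 row4 -> MISS (open row4); precharges=2
Acc 6: bank0 row4 -> HIT
Acc 7: bank2 row4 -> MISS (open row4); precharges=3
Acc 8: bank0 row1 -> MISS (open row1); precharges=4
Acc 9: bank1 row2 -> MISS (open row2); precharges=5
Acc 10: bank2 row0 -> MISS (open row0); precharges=6
Acc 11: bank1 row4 -> MISS (open row4); precharges=7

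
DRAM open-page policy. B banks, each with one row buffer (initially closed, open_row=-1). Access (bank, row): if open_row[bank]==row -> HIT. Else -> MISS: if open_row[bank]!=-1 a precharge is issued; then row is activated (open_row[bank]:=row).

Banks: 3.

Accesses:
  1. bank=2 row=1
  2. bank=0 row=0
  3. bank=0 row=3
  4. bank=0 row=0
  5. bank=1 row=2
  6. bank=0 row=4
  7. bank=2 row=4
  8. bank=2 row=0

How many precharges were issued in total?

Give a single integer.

Answer: 5

Derivation:
Acc 1: bank2 row1 -> MISS (open row1); precharges=0
Acc 2: bank0 row0 -> MISS (open row0); precharges=0
Acc 3: bank0 row3 -> MISS (open row3); precharges=1
Acc 4: bank0 row0 -> MISS (open row0); precharges=2
Acc 5: bank1 row2 -> MISS (open row2); precharges=2
Acc 6: bank0 row4 -> MISS (open row4); precharges=3
Acc 7: bank2 row4 -> MISS (open row4); precharges=4
Acc 8: bank2 row0 -> MISS (open row0); precharges=5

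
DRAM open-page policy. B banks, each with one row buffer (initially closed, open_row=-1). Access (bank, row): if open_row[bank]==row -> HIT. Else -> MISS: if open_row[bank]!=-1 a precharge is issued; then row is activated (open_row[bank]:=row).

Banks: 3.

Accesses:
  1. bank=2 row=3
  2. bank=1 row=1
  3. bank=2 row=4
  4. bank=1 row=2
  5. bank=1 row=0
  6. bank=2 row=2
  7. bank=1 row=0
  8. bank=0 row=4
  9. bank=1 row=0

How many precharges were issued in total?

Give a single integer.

Answer: 4

Derivation:
Acc 1: bank2 row3 -> MISS (open row3); precharges=0
Acc 2: bank1 row1 -> MISS (open row1); precharges=0
Acc 3: bank2 row4 -> MISS (open row4); precharges=1
Acc 4: bank1 row2 -> MISS (open row2); precharges=2
Acc 5: bank1 row0 -> MISS (open row0); precharges=3
Acc 6: bank2 row2 -> MISS (open row2); precharges=4
Acc 7: bank1 row0 -> HIT
Acc 8: bank0 row4 -> MISS (open row4); precharges=4
Acc 9: bank1 row0 -> HIT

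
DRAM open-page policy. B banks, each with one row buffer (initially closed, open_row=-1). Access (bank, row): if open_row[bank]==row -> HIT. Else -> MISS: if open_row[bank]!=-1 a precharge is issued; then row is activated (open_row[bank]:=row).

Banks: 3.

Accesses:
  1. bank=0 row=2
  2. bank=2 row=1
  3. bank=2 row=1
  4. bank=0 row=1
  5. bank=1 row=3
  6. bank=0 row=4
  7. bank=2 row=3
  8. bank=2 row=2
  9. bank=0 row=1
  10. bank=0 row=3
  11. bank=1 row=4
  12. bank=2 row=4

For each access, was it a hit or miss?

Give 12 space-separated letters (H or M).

Acc 1: bank0 row2 -> MISS (open row2); precharges=0
Acc 2: bank2 row1 -> MISS (open row1); precharges=0
Acc 3: bank2 row1 -> HIT
Acc 4: bank0 row1 -> MISS (open row1); precharges=1
Acc 5: bank1 row3 -> MISS (open row3); precharges=1
Acc 6: bank0 row4 -> MISS (open row4); precharges=2
Acc 7: bank2 row3 -> MISS (open row3); precharges=3
Acc 8: bank2 row2 -> MISS (open row2); precharges=4
Acc 9: bank0 row1 -> MISS (open row1); precharges=5
Acc 10: bank0 row3 -> MISS (open row3); precharges=6
Acc 11: bank1 row4 -> MISS (open row4); precharges=7
Acc 12: bank2 row4 -> MISS (open row4); precharges=8

Answer: M M H M M M M M M M M M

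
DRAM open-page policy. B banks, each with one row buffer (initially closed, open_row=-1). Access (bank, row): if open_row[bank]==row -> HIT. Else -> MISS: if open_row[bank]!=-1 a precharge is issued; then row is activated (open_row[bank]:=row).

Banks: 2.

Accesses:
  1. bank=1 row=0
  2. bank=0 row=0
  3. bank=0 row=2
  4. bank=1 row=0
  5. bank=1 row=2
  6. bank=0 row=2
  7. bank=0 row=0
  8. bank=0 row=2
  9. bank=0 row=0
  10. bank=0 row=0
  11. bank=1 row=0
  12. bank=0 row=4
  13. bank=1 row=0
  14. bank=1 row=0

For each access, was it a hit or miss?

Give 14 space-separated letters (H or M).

Acc 1: bank1 row0 -> MISS (open row0); precharges=0
Acc 2: bank0 row0 -> MISS (open row0); precharges=0
Acc 3: bank0 row2 -> MISS (open row2); precharges=1
Acc 4: bank1 row0 -> HIT
Acc 5: bank1 row2 -> MISS (open row2); precharges=2
Acc 6: bank0 row2 -> HIT
Acc 7: bank0 row0 -> MISS (open row0); precharges=3
Acc 8: bank0 row2 -> MISS (open row2); precharges=4
Acc 9: bank0 row0 -> MISS (open row0); precharges=5
Acc 10: bank0 row0 -> HIT
Acc 11: bank1 row0 -> MISS (open row0); precharges=6
Acc 12: bank0 row4 -> MISS (open row4); precharges=7
Acc 13: bank1 row0 -> HIT
Acc 14: bank1 row0 -> HIT

Answer: M M M H M H M M M H M M H H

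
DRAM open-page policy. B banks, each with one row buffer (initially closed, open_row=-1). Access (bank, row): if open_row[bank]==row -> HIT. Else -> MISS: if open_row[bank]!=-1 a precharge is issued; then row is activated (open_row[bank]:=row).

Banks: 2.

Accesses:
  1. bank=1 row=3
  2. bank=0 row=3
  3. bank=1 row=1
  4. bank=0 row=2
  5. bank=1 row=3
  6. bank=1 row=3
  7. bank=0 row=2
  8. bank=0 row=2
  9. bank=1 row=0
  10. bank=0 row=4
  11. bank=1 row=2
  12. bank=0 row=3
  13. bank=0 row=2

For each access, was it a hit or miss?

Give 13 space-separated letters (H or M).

Acc 1: bank1 row3 -> MISS (open row3); precharges=0
Acc 2: bank0 row3 -> MISS (open row3); precharges=0
Acc 3: bank1 row1 -> MISS (open row1); precharges=1
Acc 4: bank0 row2 -> MISS (open row2); precharges=2
Acc 5: bank1 row3 -> MISS (open row3); precharges=3
Acc 6: bank1 row3 -> HIT
Acc 7: bank0 row2 -> HIT
Acc 8: bank0 row2 -> HIT
Acc 9: bank1 row0 -> MISS (open row0); precharges=4
Acc 10: bank0 row4 -> MISS (open row4); precharges=5
Acc 11: bank1 row2 -> MISS (open row2); precharges=6
Acc 12: bank0 row3 -> MISS (open row3); precharges=7
Acc 13: bank0 row2 -> MISS (open row2); precharges=8

Answer: M M M M M H H H M M M M M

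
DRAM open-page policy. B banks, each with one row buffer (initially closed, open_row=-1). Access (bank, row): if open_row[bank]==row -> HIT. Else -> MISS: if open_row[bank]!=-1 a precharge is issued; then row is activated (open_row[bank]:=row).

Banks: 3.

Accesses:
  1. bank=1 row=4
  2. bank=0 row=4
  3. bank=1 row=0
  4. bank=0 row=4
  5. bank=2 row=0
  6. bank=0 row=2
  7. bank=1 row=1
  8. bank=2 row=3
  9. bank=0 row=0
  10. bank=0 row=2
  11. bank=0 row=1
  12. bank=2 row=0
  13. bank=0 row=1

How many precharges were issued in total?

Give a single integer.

Answer: 8

Derivation:
Acc 1: bank1 row4 -> MISS (open row4); precharges=0
Acc 2: bank0 row4 -> MISS (open row4); precharges=0
Acc 3: bank1 row0 -> MISS (open row0); precharges=1
Acc 4: bank0 row4 -> HIT
Acc 5: bank2 row0 -> MISS (open row0); precharges=1
Acc 6: bank0 row2 -> MISS (open row2); precharges=2
Acc 7: bank1 row1 -> MISS (open row1); precharges=3
Acc 8: bank2 row3 -> MISS (open row3); precharges=4
Acc 9: bank0 row0 -> MISS (open row0); precharges=5
Acc 10: bank0 row2 -> MISS (open row2); precharges=6
Acc 11: bank0 row1 -> MISS (open row1); precharges=7
Acc 12: bank2 row0 -> MISS (open row0); precharges=8
Acc 13: bank0 row1 -> HIT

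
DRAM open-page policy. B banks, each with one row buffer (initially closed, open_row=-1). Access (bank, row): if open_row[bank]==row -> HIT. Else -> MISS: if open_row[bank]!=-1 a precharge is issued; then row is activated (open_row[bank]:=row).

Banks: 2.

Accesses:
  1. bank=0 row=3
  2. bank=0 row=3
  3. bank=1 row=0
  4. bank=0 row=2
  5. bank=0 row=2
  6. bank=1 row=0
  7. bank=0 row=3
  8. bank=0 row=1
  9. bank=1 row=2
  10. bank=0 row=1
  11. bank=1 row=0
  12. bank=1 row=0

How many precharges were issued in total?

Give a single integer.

Acc 1: bank0 row3 -> MISS (open row3); precharges=0
Acc 2: bank0 row3 -> HIT
Acc 3: bank1 row0 -> MISS (open row0); precharges=0
Acc 4: bank0 row2 -> MISS (open row2); precharges=1
Acc 5: bank0 row2 -> HIT
Acc 6: bank1 row0 -> HIT
Acc 7: bank0 row3 -> MISS (open row3); precharges=2
Acc 8: bank0 row1 -> MISS (open row1); precharges=3
Acc 9: bank1 row2 -> MISS (open row2); precharges=4
Acc 10: bank0 row1 -> HIT
Acc 11: bank1 row0 -> MISS (open row0); precharges=5
Acc 12: bank1 row0 -> HIT

Answer: 5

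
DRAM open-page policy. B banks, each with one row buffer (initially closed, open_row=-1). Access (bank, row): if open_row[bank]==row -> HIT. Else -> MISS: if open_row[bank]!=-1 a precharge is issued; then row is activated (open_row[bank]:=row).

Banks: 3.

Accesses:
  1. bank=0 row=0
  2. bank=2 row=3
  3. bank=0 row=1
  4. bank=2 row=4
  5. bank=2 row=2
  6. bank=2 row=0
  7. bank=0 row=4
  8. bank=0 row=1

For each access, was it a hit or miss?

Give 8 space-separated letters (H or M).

Answer: M M M M M M M M

Derivation:
Acc 1: bank0 row0 -> MISS (open row0); precharges=0
Acc 2: bank2 row3 -> MISS (open row3); precharges=0
Acc 3: bank0 row1 -> MISS (open row1); precharges=1
Acc 4: bank2 row4 -> MISS (open row4); precharges=2
Acc 5: bank2 row2 -> MISS (open row2); precharges=3
Acc 6: bank2 row0 -> MISS (open row0); precharges=4
Acc 7: bank0 row4 -> MISS (open row4); precharges=5
Acc 8: bank0 row1 -> MISS (open row1); precharges=6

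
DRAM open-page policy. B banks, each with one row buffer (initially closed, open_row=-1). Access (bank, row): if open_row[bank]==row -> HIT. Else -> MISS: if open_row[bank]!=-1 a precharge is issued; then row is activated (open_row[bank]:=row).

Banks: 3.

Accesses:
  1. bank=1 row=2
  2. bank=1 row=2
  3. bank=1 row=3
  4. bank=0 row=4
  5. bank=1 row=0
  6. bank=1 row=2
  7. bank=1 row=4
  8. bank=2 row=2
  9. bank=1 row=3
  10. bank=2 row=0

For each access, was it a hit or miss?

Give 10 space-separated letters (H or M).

Acc 1: bank1 row2 -> MISS (open row2); precharges=0
Acc 2: bank1 row2 -> HIT
Acc 3: bank1 row3 -> MISS (open row3); precharges=1
Acc 4: bank0 row4 -> MISS (open row4); precharges=1
Acc 5: bank1 row0 -> MISS (open row0); precharges=2
Acc 6: bank1 row2 -> MISS (open row2); precharges=3
Acc 7: bank1 row4 -> MISS (open row4); precharges=4
Acc 8: bank2 row2 -> MISS (open row2); precharges=4
Acc 9: bank1 row3 -> MISS (open row3); precharges=5
Acc 10: bank2 row0 -> MISS (open row0); precharges=6

Answer: M H M M M M M M M M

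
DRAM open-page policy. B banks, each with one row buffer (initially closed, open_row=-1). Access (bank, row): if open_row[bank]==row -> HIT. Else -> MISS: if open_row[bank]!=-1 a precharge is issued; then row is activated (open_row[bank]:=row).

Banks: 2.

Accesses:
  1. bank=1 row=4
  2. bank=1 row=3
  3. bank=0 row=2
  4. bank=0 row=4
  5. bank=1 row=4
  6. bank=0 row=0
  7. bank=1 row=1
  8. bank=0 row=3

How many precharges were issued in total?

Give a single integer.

Acc 1: bank1 row4 -> MISS (open row4); precharges=0
Acc 2: bank1 row3 -> MISS (open row3); precharges=1
Acc 3: bank0 row2 -> MISS (open row2); precharges=1
Acc 4: bank0 row4 -> MISS (open row4); precharges=2
Acc 5: bank1 row4 -> MISS (open row4); precharges=3
Acc 6: bank0 row0 -> MISS (open row0); precharges=4
Acc 7: bank1 row1 -> MISS (open row1); precharges=5
Acc 8: bank0 row3 -> MISS (open row3); precharges=6

Answer: 6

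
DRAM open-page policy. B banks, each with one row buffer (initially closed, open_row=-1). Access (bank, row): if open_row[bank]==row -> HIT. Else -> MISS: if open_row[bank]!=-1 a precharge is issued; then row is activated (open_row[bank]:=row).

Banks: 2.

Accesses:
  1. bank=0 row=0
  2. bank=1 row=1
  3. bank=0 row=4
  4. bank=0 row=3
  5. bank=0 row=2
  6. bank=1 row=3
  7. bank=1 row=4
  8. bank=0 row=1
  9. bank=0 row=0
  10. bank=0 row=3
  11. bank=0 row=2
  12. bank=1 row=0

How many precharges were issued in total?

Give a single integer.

Answer: 10

Derivation:
Acc 1: bank0 row0 -> MISS (open row0); precharges=0
Acc 2: bank1 row1 -> MISS (open row1); precharges=0
Acc 3: bank0 row4 -> MISS (open row4); precharges=1
Acc 4: bank0 row3 -> MISS (open row3); precharges=2
Acc 5: bank0 row2 -> MISS (open row2); precharges=3
Acc 6: bank1 row3 -> MISS (open row3); precharges=4
Acc 7: bank1 row4 -> MISS (open row4); precharges=5
Acc 8: bank0 row1 -> MISS (open row1); precharges=6
Acc 9: bank0 row0 -> MISS (open row0); precharges=7
Acc 10: bank0 row3 -> MISS (open row3); precharges=8
Acc 11: bank0 row2 -> MISS (open row2); precharges=9
Acc 12: bank1 row0 -> MISS (open row0); precharges=10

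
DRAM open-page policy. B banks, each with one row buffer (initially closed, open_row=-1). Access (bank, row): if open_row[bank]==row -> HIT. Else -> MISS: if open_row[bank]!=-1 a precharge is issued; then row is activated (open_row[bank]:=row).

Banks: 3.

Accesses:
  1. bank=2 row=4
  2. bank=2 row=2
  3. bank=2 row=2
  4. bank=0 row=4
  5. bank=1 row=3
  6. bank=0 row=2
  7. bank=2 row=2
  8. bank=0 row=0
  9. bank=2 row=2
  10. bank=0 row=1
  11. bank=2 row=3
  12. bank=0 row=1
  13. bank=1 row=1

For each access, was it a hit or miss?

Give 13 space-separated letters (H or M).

Acc 1: bank2 row4 -> MISS (open row4); precharges=0
Acc 2: bank2 row2 -> MISS (open row2); precharges=1
Acc 3: bank2 row2 -> HIT
Acc 4: bank0 row4 -> MISS (open row4); precharges=1
Acc 5: bank1 row3 -> MISS (open row3); precharges=1
Acc 6: bank0 row2 -> MISS (open row2); precharges=2
Acc 7: bank2 row2 -> HIT
Acc 8: bank0 row0 -> MISS (open row0); precharges=3
Acc 9: bank2 row2 -> HIT
Acc 10: bank0 row1 -> MISS (open row1); precharges=4
Acc 11: bank2 row3 -> MISS (open row3); precharges=5
Acc 12: bank0 row1 -> HIT
Acc 13: bank1 row1 -> MISS (open row1); precharges=6

Answer: M M H M M M H M H M M H M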